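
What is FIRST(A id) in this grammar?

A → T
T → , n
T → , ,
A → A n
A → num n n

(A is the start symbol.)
FIRST sets of the non-terminals involved (from the grammar, by fixed-point iteration):
  FIRST(A) = { ',', 'num' }

To compute FIRST(A id), process the symbols left to right:
Symbol A is a non-terminal. Add FIRST(A) \ {ε} = { ',', 'num' }
A is not nullable (ε ∉ FIRST(A)), so stop here.
FIRST(A id) = { ',', 'num' }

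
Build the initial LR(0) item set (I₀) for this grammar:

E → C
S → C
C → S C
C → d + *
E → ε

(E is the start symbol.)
First, augment the grammar with E' → E
I₀ = CLOSURE({ [E' → . E] }):
  [E' → . E] has the dot before E: add [E → . C], [E → .]
  [E → . C] has the dot before C: add [C → . S C], [C → . d + *]
  [C → . S C] has the dot before S: add [S → . C]
No further items can be added.

I₀ = { [C → . S C], [C → . d + *], [E → . C], [E → .], [E' → . E], [S → . C] }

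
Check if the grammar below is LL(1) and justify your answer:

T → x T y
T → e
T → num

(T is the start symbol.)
A grammar is LL(1) if for each non-terminal N with multiple productions, the predict sets of those productions are pairwise disjoint, where PREDICT(N → α) = (FIRST(α) \ {ε}) ∪ (FOLLOW(N) if α ⇒* ε).

For T:
  PREDICT(T → x T y) = { 'x' }
  PREDICT(T → e) = { 'e' }
  PREDICT(T → num) = { 'num' }

All predict sets are disjoint. The grammar IS LL(1).

Answer: Yes, the grammar is LL(1).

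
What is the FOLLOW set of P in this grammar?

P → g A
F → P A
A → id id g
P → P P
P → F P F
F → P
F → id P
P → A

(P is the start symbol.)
{ $, 'g', 'id' }

To compute FOLLOW(P), find every occurrence of P on a right-hand side N → α P β: add FIRST(β) \ {ε}, and if β is empty or nullable also add FOLLOW(N). Iterate to a fixed point.

P is the start symbol, so $ ∈ FOLLOW(P).
In F → P A: P is followed by A, add FIRST(A) \ {ε} = { 'id' }
In P → P P: P is followed by P, add FIRST(P) \ {ε} = { 'g', 'id' }
In P → P P: P is at the end; this adds FOLLOW(P) to itself — nothing new
In P → F P F: P is followed by F, add FIRST(F) \ {ε} = { 'g', 'id' }
In F → P: P is at the end, add FOLLOW(F)
In F → id P: P is at the end, add FOLLOW(F)

The FOLLOW sets referred to above (computed the same way, to a fixed point):
  FOLLOW(F) = { $, 'g', 'id' }

Taking the union: FOLLOW(P) = { $, 'g', 'id' }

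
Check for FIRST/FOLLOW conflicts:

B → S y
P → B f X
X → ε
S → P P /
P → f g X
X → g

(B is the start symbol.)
A FIRST/FOLLOW conflict occurs when a non-terminal N has a nullable alternative N → β (β ⇒* ε) and another alternative N → α with FIRST(α) ∩ FOLLOW(N) ≠ ∅: on such a lookahead the parser cannot decide between expanding α and letting N vanish via β.

Nullable non-terminals: X.

X: nullable alternative(s) X → ε; FOLLOW(X) = { '/', 'f' }
  X → ε: FIRST \ {ε} = { } — this is the only nullable alternative, skip
  X → g: FIRST \ {ε} = { 'g' } — disjoint from FOLLOW(X)

B, P, S have no nullable alternative, so no FIRST/FOLLOW check is needed there.

No FIRST/FOLLOW conflicts found.

Answer: No FIRST/FOLLOW conflicts.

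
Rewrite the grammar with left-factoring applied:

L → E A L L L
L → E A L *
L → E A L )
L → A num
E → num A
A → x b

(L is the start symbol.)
Left-factoring transforms A → αβ₁ | αβ₂ into A → αA' and A' → β₁ | β₂
(α is the longest common prefix among the alternatives). Repeat until
no nonterminal has two alternatives with a common prefix.

Round 1: L has alternatives sharing prefix 'E A L'. Introduce L': L → E A L L'
  Add: L' → L L
  Add: L' → *
  Add: L' → )

No remaining common prefixes — done.

Resulting grammar:
L → E A L L'
L' → L L
L' → *
L' → )
L → A num
E → num A
A → x b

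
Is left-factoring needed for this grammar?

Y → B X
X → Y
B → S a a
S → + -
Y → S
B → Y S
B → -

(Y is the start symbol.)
Left-factoring is needed when two productions for the same non-terminal
share a common prefix on the right-hand side.

Productions for Y:
  Y → B X
  Y → S
Productions for B:
  B → S a a
  B → Y S
  B → -

No common prefixes found.

Answer: No, left-factoring is not needed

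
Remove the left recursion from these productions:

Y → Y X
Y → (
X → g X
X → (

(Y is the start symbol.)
Y is directly left-recursive. The standard transformation for
  A → A α₁ | ... | A α_m | β₁ | ... | β_n
is
  A  → β₁ A' | ... | β_n A'
  A' → α₁ A' | ... | α_m A' | ε

Y → ( becomes Y → ( Y'
Y → Y X becomes Y' → X Y'
Add Y' → ε

Productions for other non-terminals are unchanged:
  X → g X
  X → (

Resulting grammar:
Y → ( Y'
Y' → X Y'
Y' → ε
X → g X
X → (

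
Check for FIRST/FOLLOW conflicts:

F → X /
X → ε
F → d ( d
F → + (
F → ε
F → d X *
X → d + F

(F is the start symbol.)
Yes. F → X '/' with FOLLOW(F) on { '/' }

A FIRST/FOLLOW conflict occurs when a non-terminal N has a nullable alternative N → β (β ⇒* ε) and another alternative N → α with FIRST(α) ∩ FOLLOW(N) ≠ ∅: on such a lookahead the parser cannot decide between expanding α and letting N vanish via β.

Nullable non-terminals: F, X.
FIRST sets used below: FIRST(X) = { 'd', ε }

F: nullable alternative(s) F → ε; FOLLOW(F) = { $, '*', '/' }
  F → X /: FIRST \ {ε} = { '/', 'd' } — overlaps FOLLOW(F) on { '/' }: CONFLICT
  F → d ( d: FIRST \ {ε} = { 'd' } — disjoint from FOLLOW(F)
  F → + (: FIRST \ {ε} = { '+' } — disjoint from FOLLOW(F)
  F → ε: FIRST \ {ε} = { } — this is the only nullable alternative, skip
  F → d X *: FIRST \ {ε} = { 'd' } — disjoint from FOLLOW(F)

X: nullable alternative(s) X → ε; FOLLOW(X) = { '*', '/' }
  X → ε: FIRST \ {ε} = { } — this is the only nullable alternative, skip
  X → d + F: FIRST \ {ε} = { 'd' } — disjoint from FOLLOW(X)

So the grammar has 1 FIRST/FOLLOW conflict (marked CONFLICT above).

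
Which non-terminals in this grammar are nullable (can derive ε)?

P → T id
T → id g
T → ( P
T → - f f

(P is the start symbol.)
None

There are no ε-productions, so no non-terminal can derive ε.
No non-terminals are nullable.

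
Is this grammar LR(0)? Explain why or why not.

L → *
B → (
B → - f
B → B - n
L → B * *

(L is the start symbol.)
Yes, the grammar is LR(0)

A grammar is LR(0) if no state in the canonical LR(0) collection has:
  - both a shift item (dot before a terminal) and a complete item (shift-reduce conflict), or
  - two or more complete items (reduce-reduce conflict; the accept item [L' → L .] counts as a complete item here).

Augment with L' → L and build the canonical LR(0) collection (I0 = CLOSURE({[L' → . L]}), then GOTO on every symbol after a dot until no new states appear). It has 11 states:
  I0: { [B → . (], [B → . - f], [B → . B - n], [L → . *], [L → . B * *], [L' → . L] }  — shift
  I1: { [B → ( .] }  — reduce
  I2: { [L → * .] }  — reduce
  I3: { [B → - . f] }  — shift
  I4: { [B → B . - n], [L → B . * *] }  — shift
  I5: { [L' → L .] }  — accept
  I6: { [L → B * . *] }  — shift
  I7: { [B → B - . n] }  — shift
  I8: { [B → B - n .] }  — reduce
  I9: { [L → B * * .] }  — reduce
  I10: { [B → - f .] }  — reduce

Every state is either a pure shift/goto state or contains exactly one complete item and nothing to shift — no conflicts. The grammar is LR(0).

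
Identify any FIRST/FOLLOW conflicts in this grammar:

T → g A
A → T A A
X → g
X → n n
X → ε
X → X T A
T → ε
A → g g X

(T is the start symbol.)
Yes. T → g A with FOLLOW(T) on { 'g' }; X → g with FOLLOW(X) on { 'g' }; X → X T A with FOLLOW(X) on { 'g' }

A FIRST/FOLLOW conflict occurs when a non-terminal N has a nullable alternative N → β (β ⇒* ε) and another alternative N → α with FIRST(α) ∩ FOLLOW(N) ≠ ∅: on such a lookahead the parser cannot decide between expanding α and letting N vanish via β.

Nullable non-terminals: T, X.
FIRST sets used below: FIRST(X) = { 'g', 'n', ε }, FIRST(T) = { 'g', ε }, FIRST(A) = { 'g' }

T: nullable alternative(s) T → ε; FOLLOW(T) = { $, 'g' }
  T → g A: FIRST \ {ε} = { 'g' } — overlaps FOLLOW(T) on { 'g' }: CONFLICT
  T → ε: FIRST \ {ε} = { } — this is the only nullable alternative, skip

X: nullable alternative(s) X → ε; FOLLOW(X) = { $, 'g' }
  X → g: FIRST \ {ε} = { 'g' } — overlaps FOLLOW(X) on { 'g' }: CONFLICT
  X → n n: FIRST \ {ε} = { 'n' } — disjoint from FOLLOW(X)
  X → ε: FIRST \ {ε} = { } — this is the only nullable alternative, skip
  X → X T A: FIRST \ {ε} = { 'g', 'n' } — overlaps FOLLOW(X) on { 'g' }: CONFLICT

A has no nullable alternative, so no FIRST/FOLLOW check is needed there.

So the grammar has 3 FIRST/FOLLOW conflicts (marked CONFLICT above).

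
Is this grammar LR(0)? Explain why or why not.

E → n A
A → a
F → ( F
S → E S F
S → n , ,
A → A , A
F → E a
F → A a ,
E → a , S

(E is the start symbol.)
A grammar is LR(0) if no state in the canonical LR(0) collection has:
  - both a shift item (dot before a terminal) and a complete item (shift-reduce conflict), or
  - two or more complete items (reduce-reduce conflict; the accept item [E' → E .] counts as a complete item here).

Augment with E' → E and build the canonical LR(0) collection (I0 = CLOSURE({[E' → . E]}), then GOTO on every symbol after a dot until no new states appear). It has 24 states:
  I0: { [E → . a , S], [E → . n A], [E' → . E] }  — shift
  I1: { [E' → E .] }  — accept
  I2: { [E → a . , S] }  — shift
  I3: { [A → . A , A], [A → . a], [E → n . A] }  — shift
  I4: { [A → A . , A], [E → n A .] }  — shift, reduce
  I5: { [A → a .] }  — reduce
  I6: { [A → . A , A], [A → . a], [A → A , . A] }  — shift
  I7: { [A → A , A .], [A → A . , A] }  — shift, reduce
  I8: { [E → . a , S], [E → . n A], [E → a , . S], [S → . E S F], [S → . n , ,] }  — shift
  I9: { [E → . a , S], [E → . n A], [S → . E S F], [S → . n , ,], [S → E . S F] }  — shift
  I10: { [E → a , S .] }  — reduce
  I11: { [A → . A , A], [A → . a], [E → n . A], [S → n . , ,] }  — shift
  I12: { [S → n , . ,] }  — shift
  I13: { [S → n , , .] }  — reduce
  I14: { [A → . A , A], [A → . a], [E → . a , S], [E → . n A], [F → . ( F], [F → . A a ,], [F → . E a], [S → E S . F] }  — shift
  I15: { [A → . A , A], [A → . a], [E → . a , S], [E → . n A], [F → ( . F], [F → . ( F], [F → . A a ,], [F → . E a] }  — shift
  I16: { [A → A . , A], [F → A . a ,] }  — shift
  I17: { [F → E . a] }  — shift
  I18: { [S → E S F .] }  — reduce
  I19: { [A → a .], [E → a . , S] }  — shift, reduce
  I20: { [F → E a .] }  — reduce
  I21: { [F → A a . ,] }  — shift
  I22: { [F → A a , .] }  — reduce
  I23: { [F → ( F .] }  — reduce

Conflict in state I4:
  Shift-reduce conflict between [E → n A .] and [A → A . , A]
So the grammar is NOT LR(0).

Answer: No. Shift-reduce conflict between [E → n A .] and [A → A . , A]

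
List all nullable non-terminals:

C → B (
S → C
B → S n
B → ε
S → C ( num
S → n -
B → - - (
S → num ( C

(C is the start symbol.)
{ 'B' }

A non-terminal is nullable if it can derive ε (the empty string): either it has an ε-production, or it has a production whose right-hand side consists entirely of nullable non-terminals.

ε-productions: B → ε
So B is immediately nullable.
No further non-terminal can be added: every production for the remaining non-terminals contains a terminal or a non-nullable non-terminal.
Nullable = { 'B' }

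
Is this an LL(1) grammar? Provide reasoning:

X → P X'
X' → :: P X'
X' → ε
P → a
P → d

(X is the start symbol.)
Yes, the grammar is LL(1).

Relevant sets:
  FOLLOW(X') = { $ }

For X':
  PREDICT(X' → :: P X') = { '::' }
  PREDICT(X' → ε) = { $ }
For P:
  PREDICT(P → a) = { 'a' }
  PREDICT(P → d) = { 'd' }
X has a single production, so nothing to check there.

All predict sets are disjoint. The grammar IS LL(1).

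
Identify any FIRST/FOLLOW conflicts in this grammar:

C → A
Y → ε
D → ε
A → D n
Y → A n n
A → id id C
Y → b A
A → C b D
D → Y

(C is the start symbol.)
Yes. Y → A n n with FOLLOW(Y) on { 'b', 'n' }; Y → b A with FOLLOW(Y) on { 'b' }; D → Y with FOLLOW(D) on { 'b', 'n' }

A FIRST/FOLLOW conflict occurs when a non-terminal N has a nullable alternative N → β (β ⇒* ε) and another alternative N → α with FIRST(α) ∩ FOLLOW(N) ≠ ∅: on such a lookahead the parser cannot decide between expanding α and letting N vanish via β.

Nullable non-terminals: D, Y.
FIRST sets used below: FIRST(Y) = { 'b', 'id', 'n', ε }, FIRST(A) = { 'b', 'id', 'n' }

D: nullable alternative(s) D → ε, D → Y; FOLLOW(D) = { $, 'b', 'n' }
  D → ε: FIRST \ {ε} = { } — disjoint from FOLLOW(D)
  D → Y: FIRST \ {ε} = { 'b', 'id', 'n' } — overlaps FOLLOW(D) on { 'b', 'n' }: CONFLICT

Y: nullable alternative(s) Y → ε; FOLLOW(Y) = { $, 'b', 'n' }
  Y → ε: FIRST \ {ε} = { } — this is the only nullable alternative, skip
  Y → A n n: FIRST \ {ε} = { 'b', 'id', 'n' } — overlaps FOLLOW(Y) on { 'b', 'n' }: CONFLICT
  Y → b A: FIRST \ {ε} = { 'b' } — overlaps FOLLOW(Y) on { 'b' }: CONFLICT

A, C have no nullable alternative, so no FIRST/FOLLOW check is needed there.

So the grammar has 3 FIRST/FOLLOW conflicts (marked CONFLICT above).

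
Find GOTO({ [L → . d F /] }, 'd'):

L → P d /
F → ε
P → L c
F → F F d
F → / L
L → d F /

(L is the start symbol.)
GOTO(I, 'd') = CLOSURE({ [A → αX.β] : [A → α.Xβ] ∈ I, X = 'd' })

Items with dot before 'd', with the dot advanced:
  [L → . d F /] → [L → d . F /]
Closure of the advanced items:
  [L → d . F /] has the dot before F: add [F → .], [F → . F F d], [F → . / L]

GOTO = { [F → . / L], [F → . F F d], [F → .], [L → d . F /] }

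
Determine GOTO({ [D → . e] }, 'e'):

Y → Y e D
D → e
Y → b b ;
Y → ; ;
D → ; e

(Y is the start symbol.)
{ [D → e .] }

GOTO(I, 'e') = CLOSURE({ [A → αX.β] : [A → α.Xβ] ∈ I, X = 'e' })

Items with dot before 'e', with the dot advanced:
  [D → . e] → [D → e .]
Closure adds nothing (no advanced item has the dot before a non-terminal).

GOTO = { [D → e .] }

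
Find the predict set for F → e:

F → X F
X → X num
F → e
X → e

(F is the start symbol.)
{ 'e' }

PREDICT(F → e) = (FIRST(RHS) \ {ε}) ∪ (FOLLOW(F) if ε ∈ FIRST(RHS), i.e. RHS ⇒* ε)
FIRST(e) = { 'e' }
ε ∉ FIRST(e), so FOLLOW(F) is not added.
PREDICT(F → e) = { 'e' }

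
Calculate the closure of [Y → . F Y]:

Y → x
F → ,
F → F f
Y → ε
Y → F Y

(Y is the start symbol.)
Start with: [Y → . F Y]
  [Y → . F Y] has the dot before F: add [F → . ,], [F → . F f]
No further items can be added.

CLOSURE = { [F → . ,], [F → . F f], [Y → . F Y] }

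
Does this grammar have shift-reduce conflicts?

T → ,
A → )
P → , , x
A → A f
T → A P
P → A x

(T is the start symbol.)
No shift-reduce conflicts

Augment with T' → T and build the canonical LR(0) collection (I0 = CLOSURE({[T' → . T]}), then GOTO on every symbol after a dot until no new states appear). It has 12 states:
  I0: { [A → . )], [A → . A f], [T → . ,], [T → . A P], [T' → . T] }  — shift
  I1: { [A → ) .] }  — reduce
  I2: { [T → , .] }  — reduce
  I3: { [A → . )], [A → . A f], [A → A . f], [P → . , , x], [P → . A x], [T → A . P] }  — shift
  I4: { [T' → T .] }  — accept
  I5: { [P → , . , x] }  — shift
  I6: { [A → A . f], [P → A . x] }  — shift
  I7: { [T → A P .] }  — reduce
  I8: { [A → A f .] }  — reduce
  I9: { [P → A x .] }  — reduce
  I10: { [P → , , . x] }  — shift
  I11: { [P → , , x .] }  — reduce

No state contains both a complete item and a shift item.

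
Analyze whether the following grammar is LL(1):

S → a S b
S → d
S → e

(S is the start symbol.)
A grammar is LL(1) if for each non-terminal N with multiple productions, the predict sets of those productions are pairwise disjoint, where PREDICT(N → α) = (FIRST(α) \ {ε}) ∪ (FOLLOW(N) if α ⇒* ε).

For S:
  PREDICT(S → a S b) = { 'a' }
  PREDICT(S → d) = { 'd' }
  PREDICT(S → e) = { 'e' }

All predict sets are disjoint. The grammar IS LL(1).

Answer: Yes, the grammar is LL(1).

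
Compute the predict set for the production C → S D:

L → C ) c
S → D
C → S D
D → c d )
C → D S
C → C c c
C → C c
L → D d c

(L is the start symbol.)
{ 'c' }

PREDICT(C → S D) = (FIRST(RHS) \ {ε}) ∪ (FOLLOW(C) if ε ∈ FIRST(RHS), i.e. RHS ⇒* ε)
FIRST(S) = { 'c' }
FIRST(S D) = { 'c' }
ε ∉ FIRST(S D), so FOLLOW(C) is not added.
PREDICT(C → S D) = { 'c' }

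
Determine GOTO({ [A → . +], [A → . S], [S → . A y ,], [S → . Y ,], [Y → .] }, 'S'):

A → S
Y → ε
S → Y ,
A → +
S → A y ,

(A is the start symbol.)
GOTO(I, 'S') = CLOSURE({ [A → αX.β] : [A → α.Xβ] ∈ I, X = 'S' })

Items with dot before 'S', with the dot advanced:
  [A → . S] → [A → S .]
Closure adds nothing (no advanced item has the dot before a non-terminal).

GOTO = { [A → S .] }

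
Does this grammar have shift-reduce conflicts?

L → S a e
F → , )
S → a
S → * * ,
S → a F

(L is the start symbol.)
Yes — I4: [S → a .] vs [F → . , )]

Augment with L' → L and build the canonical LR(0) collection (I0 = CLOSURE({[L' → . L]}), then GOTO on every symbol after a dot until no new states appear). It has 12 states:
  I0: { [L → . S a e], [L' → . L], [S → . * * ,], [S → . a F], [S → . a] }  — shift
  I1: { [S → * . * ,] }  — shift
  I2: { [L' → L .] }  — accept
  I3: { [L → S . a e] }  — shift
  I4: { [F → . , )], [S → a . F], [S → a .] }  — shift, reduce
  I5: { [F → , . )] }  — shift
  I6: { [S → a F .] }  — reduce
  I7: { [F → , ) .] }  — reduce
  I8: { [L → S a . e] }  — shift
  I9: { [L → S a e .] }  — reduce
  I10: { [S → * * . ,] }  — shift
  I11: { [S → * * , .] }  — reduce

I4 contains reduce item [S → a .] and shift item [F → . , )] — shift-reduce conflict.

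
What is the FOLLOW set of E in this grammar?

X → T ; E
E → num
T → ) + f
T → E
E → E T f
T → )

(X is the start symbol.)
To compute FOLLOW(E), find every occurrence of E on a right-hand side N → α E β: add FIRST(β) \ {ε}, and if β is empty or nullable also add FOLLOW(N). Iterate to a fixed point.

In X → T ; E: E is at the end, add FOLLOW(X)
In T → E: E is at the end, add FOLLOW(T)
In E → E T f: E is followed by T f, add FIRST(T f) \ {ε} = { ')', 'num' }

The FOLLOW sets referred to above (computed the same way, to a fixed point):
  FOLLOW(X) = { $ }
  FOLLOW(T) = { ';', 'f' }

Taking the union: FOLLOW(E) = { $, ')', ';', 'f', 'num' }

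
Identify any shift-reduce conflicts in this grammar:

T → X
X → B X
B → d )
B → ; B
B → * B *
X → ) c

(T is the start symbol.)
No shift-reduce conflicts

A shift-reduce conflict occurs when an LR(0) state has both:
  - a complete (reduce) item [A → α .] (dot at the end), and
  - a shift item [B → β . c γ] (dot before a terminal).

Augment with T' → T and build the canonical LR(0) collection (I0 = CLOSURE({[T' → . T]}), then GOTO on every symbol after a dot until no new states appear). It has 14 states:
  I0: { [B → . * B *], [B → . ; B], [B → . d )], [T → . X], [T' → . T], [X → . ) c], [X → . B X] }  — shift
  I1: { [X → ) . c] }  — shift
  I2: { [B → * . B *], [B → . * B *], [B → . ; B], [B → . d )] }  — shift
  I3: { [B → . * B *], [B → . ; B], [B → . d )], [B → ; . B] }  — shift
  I4: { [B → . * B *], [B → . ; B], [B → . d )], [X → . ) c], [X → . B X], [X → B . X] }  — shift
  I5: { [T' → T .] }  — accept
  I6: { [T → X .] }  — reduce
  I7: { [B → d . )] }  — shift
  I8: { [B → d ) .] }  — reduce
  I9: { [X → B X .] }  — reduce
  I10: { [B → ; B .] }  — reduce
  I11: { [B → * B . *] }  — shift
  I12: { [B → * B * .] }  — reduce
  I13: { [X → ) c .] }  — reduce

No state contains both a complete item and a shift item.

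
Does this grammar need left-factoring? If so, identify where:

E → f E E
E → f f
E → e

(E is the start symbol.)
Yes, E has productions with common prefix 'f'

Left-factoring is needed when two productions for the same non-terminal
share a common prefix on the right-hand side.

Productions for E:
  E → f E E
  E → f f
  E → e

Found common prefix 'f' in productions for E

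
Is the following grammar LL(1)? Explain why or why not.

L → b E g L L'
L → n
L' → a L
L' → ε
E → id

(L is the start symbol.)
No. Predict set conflict for L': { 'a' }

A grammar is LL(1) if for each non-terminal N with multiple productions, the predict sets of those productions are pairwise disjoint, where PREDICT(N → α) = (FIRST(α) \ {ε}) ∪ (FOLLOW(N) if α ⇒* ε).

Relevant sets:
  FOLLOW(L') = { $, 'a' }

For L:
  PREDICT(L → b E g L L') = { 'b' }
  PREDICT(L → n) = { 'n' }
For L':
  PREDICT(L' → a L) = { 'a' }
  PREDICT(L' → ε) = { $, 'a' }
E has a single production, so nothing to check there.

Conflict found: Predict set conflict for L': { 'a' }
The grammar is NOT LL(1).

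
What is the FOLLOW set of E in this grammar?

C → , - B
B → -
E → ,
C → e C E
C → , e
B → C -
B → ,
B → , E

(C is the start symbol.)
{ $, ',', '-' }

To compute FOLLOW(E), find every occurrence of E on a right-hand side N → α E β: add FIRST(β) \ {ε}, and if β is empty or nullable also add FOLLOW(N). Iterate to a fixed point.

In C → e C E: E is at the end, add FOLLOW(C)
In B → , E: E is at the end, add FOLLOW(B)

The FOLLOW sets referred to above (computed the same way, to a fixed point):
  FOLLOW(C) = { $, ',', '-' }
  FOLLOW(B) = { $, ',', '-' }

Taking the union: FOLLOW(E) = { $, ',', '-' }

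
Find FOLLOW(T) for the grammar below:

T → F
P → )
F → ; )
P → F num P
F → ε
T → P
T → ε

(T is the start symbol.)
T is the start symbol, so $ ∈ FOLLOW(T).
T does not occur on any right-hand side.

Taking the union: FOLLOW(T) = { $ }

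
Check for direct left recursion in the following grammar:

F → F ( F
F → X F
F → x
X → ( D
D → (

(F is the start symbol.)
Yes, F is left-recursive

F → F ( F: LEFT RECURSIVE (starts with F)
F → X F: starts with X
F → x: starts with x
X → ( D: starts with '('
D → (: starts with '('

The grammar has direct left recursion on: F.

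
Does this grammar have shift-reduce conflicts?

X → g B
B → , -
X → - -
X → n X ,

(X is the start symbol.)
No shift-reduce conflicts

A shift-reduce conflict occurs when an LR(0) state has both:
  - a complete (reduce) item [A → α .] (dot at the end), and
  - a shift item [B → β . c γ] (dot before a terminal).

Augment with X' → X and build the canonical LR(0) collection (I0 = CLOSURE({[X' → . X]}), then GOTO on every symbol after a dot until no new states appear). It has 11 states:
  I0: { [X → . - -], [X → . g B], [X → . n X ,], [X' → . X] }  — shift
  I1: { [X → - . -] }  — shift
  I2: { [X' → X .] }  — accept
  I3: { [B → . , -], [X → g . B] }  — shift
  I4: { [X → . - -], [X → . g B], [X → . n X ,], [X → n . X ,] }  — shift
  I5: { [X → n X . ,] }  — shift
  I6: { [X → n X , .] }  — reduce
  I7: { [B → , . -] }  — shift
  I8: { [X → g B .] }  — reduce
  I9: { [B → , - .] }  — reduce
  I10: { [X → - - .] }  — reduce

No state contains both a complete item and a shift item.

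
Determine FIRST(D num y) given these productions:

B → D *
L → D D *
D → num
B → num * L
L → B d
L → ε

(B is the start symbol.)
FIRST sets of the non-terminals involved (from the grammar, by fixed-point iteration):
  FIRST(D) = { 'num' }

To compute FIRST(D num y), process the symbols left to right:
Symbol D is a non-terminal. Add FIRST(D) \ {ε} = { 'num' }
D is not nullable (ε ∉ FIRST(D)), so stop here.
FIRST(D num y) = { 'num' }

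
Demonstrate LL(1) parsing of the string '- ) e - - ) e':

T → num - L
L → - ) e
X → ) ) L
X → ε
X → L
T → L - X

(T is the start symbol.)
LL(1) parsing maintains a stack (initially the start symbol over $) and the input. At each step: if the stack top is a terminal, match it against the current input token; if it is a non-terminal N, replace it with the RHS of M[N, lookahead] (the unique production whose predict set contains the lookahead).

Stack is shown with the top on the left.

Stack        Input            Action
------------------------------------
T $          - ) e - - ) e $  output T → L - X
L - X $      - ) e - - ) e $  output L → - ) e
- ) e - X $  - ) e - - ) e $  match '-'
) e - X $    ) e - - ) e $    match ')'
e - X $      e - - ) e $      match 'e'
- X $        - - ) e $        match '-'
X $          - ) e $          output X → L
L $          - ) e $          output L → - ) e
- ) e $      - ) e $          match '-'
) e $        ) e $            match ')'
e $          e $              match 'e'
$            $                accept

The string is accepted.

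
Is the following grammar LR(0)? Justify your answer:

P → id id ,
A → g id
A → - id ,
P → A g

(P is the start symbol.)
A grammar is LR(0) if no state in the canonical LR(0) collection has:
  - both a shift item (dot before a terminal) and a complete item (shift-reduce conflict), or
  - two or more complete items (reduce-reduce conflict; the accept item [P' → P .] counts as a complete item here).

Augment with P' → P and build the canonical LR(0) collection (I0 = CLOSURE({[P' → . P]}), then GOTO on every symbol after a dot until no new states appear). It has 12 states:
  I0: { [A → . - id ,], [A → . g id], [P → . A g], [P → . id id ,], [P' → . P] }  — shift
  I1: { [A → - . id ,] }  — shift
  I2: { [P → A . g] }  — shift
  I3: { [P' → P .] }  — accept
  I4: { [A → g . id] }  — shift
  I5: { [P → id . id ,] }  — shift
  I6: { [P → id id . ,] }  — shift
  I7: { [P → id id , .] }  — reduce
  I8: { [A → g id .] }  — reduce
  I9: { [P → A g .] }  — reduce
  I10: { [A → - id . ,] }  — shift
  I11: { [A → - id , .] }  — reduce

Every state is either a pure shift/goto state or contains exactly one complete item and nothing to shift — no conflicts. The grammar is LR(0).

Answer: Yes, the grammar is LR(0)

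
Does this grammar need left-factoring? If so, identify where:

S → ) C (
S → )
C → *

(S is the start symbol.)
Yes, S has productions with common prefix ')'

Left-factoring is needed when two productions for the same non-terminal
share a common prefix on the right-hand side.

Productions for S:
  S → ) C (
  S → )

Found common prefix ')' in productions for S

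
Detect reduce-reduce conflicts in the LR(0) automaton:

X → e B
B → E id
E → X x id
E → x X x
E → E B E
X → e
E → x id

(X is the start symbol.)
No reduce-reduce conflicts

A reduce-reduce conflict occurs when an LR(0) state has two complete items [A → α .] and [B → β .] — both call for a reduction, and with no lookahead the parser cannot choose between them.

Augment with X' → X and build the canonical LR(0) collection (I0 = CLOSURE({[X' → . X]}), then GOTO on every symbol after a dot until no new states appear). It has 15 states:
  I0: { [X → . e B], [X → . e], [X' → . X] }  — shift
  I1: { [X' → X .] }  — accept
  I2: { [B → . E id], [E → . E B E], [E → . X x id], [E → . x X x], [E → . x id], [X → . e B], [X → . e], [X → e . B], [X → e .] }  — shift, reduce
  I3: { [X → e B .] }  — reduce
  I4: { [B → . E id], [B → E . id], [E → . E B E], [E → . X x id], [E → . x X x], [E → . x id], [E → E . B E], [X → . e B], [X → . e] }  — shift
  I5: { [E → X . x id] }  — shift
  I6: { [E → x . X x], [E → x . id], [X → . e B], [X → . e] }  — shift
  I7: { [E → x X . x] }  — shift
  I8: { [E → x id .] }  — reduce
  I9: { [E → x X x .] }  — reduce
  I10: { [E → X x . id] }  — shift
  I11: { [E → X x id .] }  — reduce
  I12: { [E → . E B E], [E → . X x id], [E → . x X x], [E → . x id], [E → E B . E], [X → . e B], [X → . e] }  — shift
  I13: { [B → E id .] }  — reduce
  I14: { [B → . E id], [E → . E B E], [E → . X x id], [E → . x X x], [E → . x id], [E → E . B E], [E → E B E .], [X → . e B], [X → . e] }  — shift, reduce

No state contains more than one complete item.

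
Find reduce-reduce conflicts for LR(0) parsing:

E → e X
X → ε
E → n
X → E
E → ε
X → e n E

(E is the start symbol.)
Yes — I2: [E → .] vs [X → .]; I6: [E → .] vs [X → .]; I7: [E → .] vs [E → n .]

A reduce-reduce conflict occurs when an LR(0) state has two complete items [A → α .] and [B → β .] — both call for a reduction, and with no lookahead the parser cannot choose between them.

Augment with E' → E and build the canonical LR(0) collection (I0 = CLOSURE({[E' → . E]}), then GOTO on every symbol after a dot until no new states appear). It has 9 states:
  I0: { [E → . e X], [E → . n], [E → .], [E' → . E] }  — shift, reduce
  I1: { [E' → E .] }  — accept
  I2: { [E → . e X], [E → . n], [E → .], [E → e . X], [X → . E], [X → . e n E], [X → .] }  — shift, 2 reduces
  I3: { [E → n .] }  — reduce
  I4: { [X → E .] }  — reduce
  I5: { [E → e X .] }  — reduce
  I6: { [E → . e X], [E → . n], [E → .], [E → e . X], [X → . E], [X → . e n E], [X → .], [X → e . n E] }  — shift, 2 reduces
  I7: { [E → . e X], [E → . n], [E → .], [E → n .], [X → e n . E] }  — shift, 2 reduces
  I8: { [X → e n E .] }  — reduce

I2 contains complete items [E → .], [X → .] — reduce-reduce conflict.
I6 contains complete items [E → .], [X → .] — reduce-reduce conflict.
I7 contains complete items [E → .], [E → n .] — reduce-reduce conflict.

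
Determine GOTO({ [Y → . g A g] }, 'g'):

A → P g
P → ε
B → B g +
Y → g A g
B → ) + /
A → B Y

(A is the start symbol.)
GOTO(I, 'g') = CLOSURE({ [A → αX.β] : [A → α.Xβ] ∈ I, X = 'g' })

Items with dot before 'g', with the dot advanced:
  [Y → . g A g] → [Y → g . A g]
Closure of the advanced items:
  [Y → g . A g] has the dot before A: add [A → . P g], [A → . B Y]
  [A → . P g] has the dot before P: add [P → .]
  [A → . B Y] has the dot before B: add [B → . B g +], [B → . ) + /]

GOTO = { [A → . B Y], [A → . P g], [B → . ) + /], [B → . B g +], [P → .], [Y → g . A g] }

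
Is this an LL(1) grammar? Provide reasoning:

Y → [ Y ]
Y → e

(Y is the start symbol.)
Yes, the grammar is LL(1).

A grammar is LL(1) if for each non-terminal N with multiple productions, the predict sets of those productions are pairwise disjoint, where PREDICT(N → α) = (FIRST(α) \ {ε}) ∪ (FOLLOW(N) if α ⇒* ε).

For Y:
  PREDICT(Y → '[' Y ']') = { '[' }
  PREDICT(Y → e) = { 'e' }

All predict sets are disjoint. The grammar IS LL(1).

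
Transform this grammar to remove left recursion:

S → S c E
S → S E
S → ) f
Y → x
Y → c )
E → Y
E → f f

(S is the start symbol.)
S is directly left-recursive. The standard transformation for
  A → A α₁ | ... | A α_m | β₁ | ... | β_n
is
  A  → β₁ A' | ... | β_n A'
  A' → α₁ A' | ... | α_m A' | ε

S → ) f becomes S → ) f S'
S → S c E becomes S' → c E S'
S → S E becomes S' → E S'
Add S' → ε

Productions for other non-terminals are unchanged:
  Y → x
  Y → c )
  E → Y
  E → f f

Resulting grammar:
S → ) f S'
S' → c E S'
S' → E S'
S' → ε
Y → x
Y → c )
E → Y
E → f f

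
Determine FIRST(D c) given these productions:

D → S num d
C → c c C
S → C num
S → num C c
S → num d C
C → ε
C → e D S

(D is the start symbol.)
FIRST sets of the non-terminals involved (from the grammar, by fixed-point iteration):
  FIRST(D) = { 'c', 'e', 'num' }

To compute FIRST(D c), process the symbols left to right:
Symbol D is a non-terminal. Add FIRST(D) \ {ε} = { 'c', 'e', 'num' }
D is not nullable (ε ∉ FIRST(D)), so stop here.
FIRST(D c) = { 'c', 'e', 'num' }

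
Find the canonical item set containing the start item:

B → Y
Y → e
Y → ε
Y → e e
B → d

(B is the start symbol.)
First, augment the grammar with B' → B
I₀ = CLOSURE({ [B' → . B] }):
  [B' → . B] has the dot before B: add [B → . Y], [B → . d]
  [B → . Y] has the dot before Y: add [Y → . e], [Y → .], [Y → . e e]
No further items can be added.

I₀ = { [B → . Y], [B → . d], [B' → . B], [Y → . e e], [Y → . e], [Y → .] }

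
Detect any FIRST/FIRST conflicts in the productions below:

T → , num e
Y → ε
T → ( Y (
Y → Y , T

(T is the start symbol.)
No FIRST/FIRST conflicts.

FIRST sets of the non-terminals at (or reachable through a nullable prefix from) the front of some alternative:
  FIRST(Y) = { ',', ε }

Productions for T:
  T → , num e: FIRST = { ',' }
  T → ( Y (: FIRST = { '(' }
Productions for Y:
  Y → ε: FIRST = { ε }
  Y → Y , T: FIRST = { ',' }

All alternatives of each non-terminal have pairwise disjoint FIRST sets.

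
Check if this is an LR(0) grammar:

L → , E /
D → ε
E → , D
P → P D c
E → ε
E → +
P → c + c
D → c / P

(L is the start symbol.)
No. Shift-reduce conflict between [E → .] and [E → . +]

A grammar is LR(0) if no state in the canonical LR(0) collection has:
  - both a shift item (dot before a terminal) and a complete item (shift-reduce conflict), or
  - two or more complete items (reduce-reduce conflict; the accept item [L' → L .] counts as a complete item here).

Augment with L' → L and build the canonical LR(0) collection (I0 = CLOSURE({[L' → . L]}), then GOTO on every symbol after a dot until no new states appear). It has 16 states:
  I0: { [L → . , E /], [L' → . L] }  — shift
  I1: { [E → . +], [E → . , D], [E → .], [L → , . E /] }  — shift, reduce
  I2: { [L' → L .] }  — accept
  I3: { [E → + .] }  — reduce
  I4: { [D → . c / P], [D → .], [E → , . D] }  — shift, reduce
  I5: { [L → , E . /] }  — shift
  I6: { [L → , E / .] }  — reduce
  I7: { [E → , D .] }  — reduce
  I8: { [D → c . / P] }  — shift
  I9: { [D → c / . P], [P → . P D c], [P → . c + c] }  — shift
  I10: { [D → . c / P], [D → .], [D → c / P .], [P → P . D c] }  — shift, 2 reduces
  I11: { [P → c . + c] }  — shift
  I12: { [P → c + . c] }  — shift
  I13: { [P → c + c .] }  — reduce
  I14: { [P → P D . c] }  — shift
  I15: { [P → P D c .] }  — reduce

Conflict in state I1:
  Shift-reduce conflict between [E → .] and [E → . +]
So the grammar is NOT LR(0).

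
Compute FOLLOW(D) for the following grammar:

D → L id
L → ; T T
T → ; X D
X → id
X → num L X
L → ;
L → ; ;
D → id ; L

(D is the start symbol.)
To compute FOLLOW(D), find every occurrence of D on a right-hand side N → α D β: add FIRST(β) \ {ε}, and if β is empty or nullable also add FOLLOW(N). Iterate to a fixed point.

D is the start symbol, so $ ∈ FOLLOW(D).
In T → ; X D: D is at the end, add FOLLOW(T)

The FOLLOW sets referred to above (computed the same way, to a fixed point):
  FOLLOW(T) = { $, ';', 'id', 'num' }

Taking the union: FOLLOW(D) = { $, ';', 'id', 'num' }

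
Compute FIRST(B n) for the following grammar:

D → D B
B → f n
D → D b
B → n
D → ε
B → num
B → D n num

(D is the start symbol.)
FIRST sets of the non-terminals involved (from the grammar, by fixed-point iteration):
  FIRST(B) = { 'b', 'f', 'n', 'num' }

To compute FIRST(B n), process the symbols left to right:
Symbol B is a non-terminal. Add FIRST(B) \ {ε} = { 'b', 'f', 'n', 'num' }
B is not nullable (ε ∉ FIRST(B)), so stop here.
FIRST(B n) = { 'b', 'f', 'n', 'num' }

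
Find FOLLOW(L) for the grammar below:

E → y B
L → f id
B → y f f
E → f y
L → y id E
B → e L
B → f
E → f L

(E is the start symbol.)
In B → e L: L is at the end, add FOLLOW(B)
In E → f L: L is at the end, add FOLLOW(E)

The FOLLOW sets referred to above (computed the same way, to a fixed point):
  FOLLOW(B) = { $ }
  FOLLOW(E) = { $ }

Taking the union: FOLLOW(L) = { $ }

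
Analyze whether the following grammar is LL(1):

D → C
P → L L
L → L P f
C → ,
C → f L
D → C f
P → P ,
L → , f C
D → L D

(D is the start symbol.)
No. Predict set conflict for D: { ',', 'f' }

A grammar is LL(1) if for each non-terminal N with multiple productions, the predict sets of those productions are pairwise disjoint, where PREDICT(N → α) = (FIRST(α) \ {ε}) ∪ (FOLLOW(N) if α ⇒* ε).

Relevant sets:
  FIRST(C) = { ',', 'f' }
  FIRST(L) = { ',' }
  FIRST(P) = { ',' }

For D:
  PREDICT(D → C) = { ',', 'f' }
  PREDICT(D → C f) = { ',', 'f' }
  PREDICT(D → L D) = { ',' }
For P:
  PREDICT(P → L L) = { ',' }
  PREDICT(P → P ',') = { ',' }
For L:
  PREDICT(L → L P f) = { ',' }
  PREDICT(L → ',' f C) = { ',' }
For C:
  PREDICT(C → ',') = { ',' }
  PREDICT(C → f L) = { 'f' }

Conflict found: Predict set conflict for D: { ',', 'f' }
The grammar is NOT LL(1).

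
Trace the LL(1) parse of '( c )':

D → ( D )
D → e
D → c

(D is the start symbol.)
LL(1) parsing maintains a stack (initially the start symbol over $) and the input. At each step: if the stack top is a terminal, match it against the current input token; if it is a non-terminal N, replace it with the RHS of M[N, lookahead] (the unique production whose predict set contains the lookahead).

Stack is shown with the top on the left.

Stack    Input    Action
------------------------
D $      ( c ) $  output D → ( D )
( D ) $  ( c ) $  match '('
D ) $    c ) $    output D → c
c ) $    c ) $    match 'c'
) $      ) $      match ')'
$        $        accept

The string is accepted.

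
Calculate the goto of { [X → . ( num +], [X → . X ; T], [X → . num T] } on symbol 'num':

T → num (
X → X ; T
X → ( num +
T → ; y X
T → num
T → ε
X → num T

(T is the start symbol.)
GOTO(I, 'num') = CLOSURE({ [A → αX.β] : [A → α.Xβ] ∈ I, X = 'num' })

Items with dot before 'num', with the dot advanced:
  [X → . num T] → [X → num . T]
Closure of the advanced items:
  [X → num . T] has the dot before T: add [T → . num (], [T → . ; y X], [T → . num], [T → .]

GOTO = { [T → . ; y X], [T → . num (], [T → . num], [T → .], [X → num . T] }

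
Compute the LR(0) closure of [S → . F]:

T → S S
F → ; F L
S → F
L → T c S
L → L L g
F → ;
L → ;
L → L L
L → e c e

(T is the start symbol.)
{ [F → . ; F L], [F → . ;], [S → . F] }

Start with: [S → . F]
  [S → . F] has the dot before F: add [F → . ; F L], [F → . ;]
No further items can be added.

CLOSURE = { [F → . ; F L], [F → . ;], [S → . F] }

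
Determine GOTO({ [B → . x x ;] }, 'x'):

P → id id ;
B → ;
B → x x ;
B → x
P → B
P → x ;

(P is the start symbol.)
{ [B → x . x ;] }

GOTO(I, 'x') = CLOSURE({ [A → αX.β] : [A → α.Xβ] ∈ I, X = 'x' })

Items with dot before 'x', with the dot advanced:
  [B → . x x ;] → [B → x . x ;]
Closure adds nothing (no advanced item has the dot before a non-terminal).

GOTO = { [B → x . x ;] }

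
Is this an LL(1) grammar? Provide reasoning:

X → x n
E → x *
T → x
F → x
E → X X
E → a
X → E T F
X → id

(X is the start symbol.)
A grammar is LL(1) if for each non-terminal N with multiple productions, the predict sets of those productions are pairwise disjoint, where PREDICT(N → α) = (FIRST(α) \ {ε}) ∪ (FOLLOW(N) if α ⇒* ε).

Relevant sets:
  FIRST(E) = { 'a', 'id', 'x' }
  FIRST(X) = { 'a', 'id', 'x' }

For X:
  PREDICT(X → x n) = { 'x' }
  PREDICT(X → E T F) = { 'a', 'id', 'x' }
  PREDICT(X → id) = { 'id' }
For E:
  PREDICT(E → x '*') = { 'x' }
  PREDICT(E → X X) = { 'a', 'id', 'x' }
  PREDICT(E → a) = { 'a' }
T, F have a single production, so nothing to check there.

Conflict found: Predict set conflict for X: { 'x' }
The grammar is NOT LL(1).

Answer: No. Predict set conflict for X: { 'x' }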